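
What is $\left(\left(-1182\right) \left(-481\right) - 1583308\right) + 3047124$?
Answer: $2032358$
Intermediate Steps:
$\left(\left(-1182\right) \left(-481\right) - 1583308\right) + 3047124 = \left(568542 - 1583308\right) + 3047124 = -1014766 + 3047124 = 2032358$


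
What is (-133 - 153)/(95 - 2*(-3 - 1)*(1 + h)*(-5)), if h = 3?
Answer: 22/5 ≈ 4.4000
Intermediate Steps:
(-133 - 153)/(95 - 2*(-3 - 1)*(1 + h)*(-5)) = (-133 - 153)/(95 - 2*(-3 - 1)*(1 + 3)*(-5)) = -286/(95 - (-8)*4*(-5)) = -286/(95 - 2*(-16)*(-5)) = -286/(95 + 32*(-5)) = -286/(95 - 160) = -286/(-65) = -1/65*(-286) = 22/5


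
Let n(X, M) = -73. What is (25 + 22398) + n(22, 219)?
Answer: 22350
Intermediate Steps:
(25 + 22398) + n(22, 219) = (25 + 22398) - 73 = 22423 - 73 = 22350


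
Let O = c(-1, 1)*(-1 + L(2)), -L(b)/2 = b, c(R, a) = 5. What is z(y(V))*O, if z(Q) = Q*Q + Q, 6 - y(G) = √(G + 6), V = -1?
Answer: -1175 + 325*√5 ≈ -448.28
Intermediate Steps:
L(b) = -2*b
y(G) = 6 - √(6 + G) (y(G) = 6 - √(G + 6) = 6 - √(6 + G))
z(Q) = Q + Q² (z(Q) = Q² + Q = Q + Q²)
O = -25 (O = 5*(-1 - 2*2) = 5*(-1 - 4) = 5*(-5) = -25)
z(y(V))*O = ((6 - √(6 - 1))*(1 + (6 - √(6 - 1))))*(-25) = ((6 - √5)*(1 + (6 - √5)))*(-25) = ((6 - √5)*(7 - √5))*(-25) = -25*(6 - √5)*(7 - √5)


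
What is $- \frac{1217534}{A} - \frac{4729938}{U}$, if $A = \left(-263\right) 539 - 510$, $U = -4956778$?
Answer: $\frac{3353979917449}{352592967863} \approx 9.5123$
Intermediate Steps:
$A = -142267$ ($A = -141757 - 510 = -142267$)
$- \frac{1217534}{A} - \frac{4729938}{U} = - \frac{1217534}{-142267} - \frac{4729938}{-4956778} = \left(-1217534\right) \left(- \frac{1}{142267}\right) - - \frac{2364969}{2478389} = \frac{1217534}{142267} + \frac{2364969}{2478389} = \frac{3353979917449}{352592967863}$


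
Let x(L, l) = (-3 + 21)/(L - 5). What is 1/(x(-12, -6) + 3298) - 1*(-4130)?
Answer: 231478257/56048 ≈ 4130.0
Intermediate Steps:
x(L, l) = 18/(-5 + L)
1/(x(-12, -6) + 3298) - 1*(-4130) = 1/(18/(-5 - 12) + 3298) - 1*(-4130) = 1/(18/(-17) + 3298) + 4130 = 1/(18*(-1/17) + 3298) + 4130 = 1/(-18/17 + 3298) + 4130 = 1/(56048/17) + 4130 = 17/56048 + 4130 = 231478257/56048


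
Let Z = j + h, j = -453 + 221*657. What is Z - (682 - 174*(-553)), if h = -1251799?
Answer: -1203959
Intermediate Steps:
j = 144744 (j = -453 + 145197 = 144744)
Z = -1107055 (Z = 144744 - 1251799 = -1107055)
Z - (682 - 174*(-553)) = -1107055 - (682 - 174*(-553)) = -1107055 - (682 + 96222) = -1107055 - 1*96904 = -1107055 - 96904 = -1203959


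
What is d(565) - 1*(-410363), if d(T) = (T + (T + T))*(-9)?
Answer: 395108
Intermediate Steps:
d(T) = -27*T (d(T) = (T + 2*T)*(-9) = (3*T)*(-9) = -27*T)
d(565) - 1*(-410363) = -27*565 - 1*(-410363) = -15255 + 410363 = 395108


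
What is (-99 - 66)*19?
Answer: -3135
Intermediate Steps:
(-99 - 66)*19 = -165*19 = -3135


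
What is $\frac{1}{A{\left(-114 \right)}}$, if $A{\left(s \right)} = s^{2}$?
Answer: $\frac{1}{12996} \approx 7.6947 \cdot 10^{-5}$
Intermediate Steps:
$\frac{1}{A{\left(-114 \right)}} = \frac{1}{\left(-114\right)^{2}} = \frac{1}{12996}$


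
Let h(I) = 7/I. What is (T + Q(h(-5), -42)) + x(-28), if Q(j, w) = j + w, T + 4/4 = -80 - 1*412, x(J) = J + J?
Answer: -2962/5 ≈ -592.40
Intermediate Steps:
x(J) = 2*J
T = -493 (T = -1 + (-80 - 1*412) = -1 + (-80 - 412) = -1 - 492 = -493)
(T + Q(h(-5), -42)) + x(-28) = (-493 + (7/(-5) - 42)) + 2*(-28) = (-493 + (7*(-⅕) - 42)) - 56 = (-493 + (-7/5 - 42)) - 56 = (-493 - 217/5) - 56 = -2682/5 - 56 = -2962/5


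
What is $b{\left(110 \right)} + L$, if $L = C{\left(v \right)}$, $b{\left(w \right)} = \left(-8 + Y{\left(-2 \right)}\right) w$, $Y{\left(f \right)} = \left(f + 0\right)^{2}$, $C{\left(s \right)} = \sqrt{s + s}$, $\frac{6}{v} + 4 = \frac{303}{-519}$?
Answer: $-440 + \frac{2 i \sqrt{411567}}{793} \approx -440.0 + 1.618 i$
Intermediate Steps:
$v = - \frac{1038}{793}$ ($v = \frac{6}{-4 + \frac{303}{-519}} = \frac{6}{-4 + 303 \left(- \frac{1}{519}\right)} = \frac{6}{-4 - \frac{101}{173}} = \frac{6}{- \frac{793}{173}} = 6 \left(- \frac{173}{793}\right) = - \frac{1038}{793} \approx -1.309$)
$C{\left(s \right)} = \sqrt{2} \sqrt{s}$ ($C{\left(s \right)} = \sqrt{2 s} = \sqrt{2} \sqrt{s}$)
$Y{\left(f \right)} = f^{2}$
$b{\left(w \right)} = - 4 w$ ($b{\left(w \right)} = \left(-8 + \left(-2\right)^{2}\right) w = \left(-8 + 4\right) w = - 4 w$)
$L = \frac{2 i \sqrt{411567}}{793}$ ($L = \sqrt{2} \sqrt{- \frac{1038}{793}} = \sqrt{2} \frac{i \sqrt{823134}}{793} = \frac{2 i \sqrt{411567}}{793} \approx 1.618 i$)
$b{\left(110 \right)} + L = \left(-4\right) 110 + \frac{2 i \sqrt{411567}}{793} = -440 + \frac{2 i \sqrt{411567}}{793}$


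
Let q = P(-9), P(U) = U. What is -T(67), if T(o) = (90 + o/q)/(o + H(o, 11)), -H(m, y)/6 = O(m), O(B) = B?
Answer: 743/3015 ≈ 0.24643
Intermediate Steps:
H(m, y) = -6*m
q = -9
T(o) = -(90 - o/9)/(5*o) (T(o) = (90 + o/(-9))/(o - 6*o) = (90 + o*(-1/9))/((-5*o)) = (90 - o/9)*(-1/(5*o)) = -(90 - o/9)/(5*o))
-T(67) = -(-810 + 67)/(45*67) = -(-743)/(45*67) = -1*(-743/3015) = 743/3015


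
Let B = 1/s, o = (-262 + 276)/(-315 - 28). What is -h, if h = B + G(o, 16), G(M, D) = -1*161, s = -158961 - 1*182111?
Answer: 54912593/341072 ≈ 161.00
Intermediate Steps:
s = -341072 (s = -158961 - 182111 = -341072)
o = -2/49 (o = 14/(-343) = 14*(-1/343) = -2/49 ≈ -0.040816)
B = -1/341072 (B = 1/(-341072) = -1/341072 ≈ -2.9319e-6)
G(M, D) = -161
h = -54912593/341072 (h = -1/341072 - 161 = -54912593/341072 ≈ -161.00)
-h = -1*(-54912593/341072) = 54912593/341072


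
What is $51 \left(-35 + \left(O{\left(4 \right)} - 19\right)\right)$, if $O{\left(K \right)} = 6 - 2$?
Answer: $-2550$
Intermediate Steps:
$O{\left(K \right)} = 4$
$51 \left(-35 + \left(O{\left(4 \right)} - 19\right)\right) = 51 \left(-35 + \left(4 - 19\right)\right) = 51 \left(-35 - 15\right) = 51 \left(-50\right) = -2550$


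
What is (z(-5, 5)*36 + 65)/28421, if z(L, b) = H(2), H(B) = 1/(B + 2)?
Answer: 74/28421 ≈ 0.0026037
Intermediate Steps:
H(B) = 1/(2 + B)
z(L, b) = ¼ (z(L, b) = 1/(2 + 2) = 1/4 = ¼)
(z(-5, 5)*36 + 65)/28421 = ((¼)*36 + 65)/28421 = (9 + 65)*(1/28421) = 74*(1/28421) = 74/28421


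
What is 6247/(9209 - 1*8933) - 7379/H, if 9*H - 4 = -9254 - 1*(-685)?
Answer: 23944997/787980 ≈ 30.388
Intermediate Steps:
H = -2855/3 (H = 4/9 + (-9254 - 1*(-685))/9 = 4/9 + (-9254 + 685)/9 = 4/9 + (1/9)*(-8569) = 4/9 - 8569/9 = -2855/3 ≈ -951.67)
6247/(9209 - 1*8933) - 7379/H = 6247/(9209 - 1*8933) - 7379/(-2855/3) = 6247/(9209 - 8933) - 7379*(-3/2855) = 6247/276 + 22137/2855 = 23944997/787980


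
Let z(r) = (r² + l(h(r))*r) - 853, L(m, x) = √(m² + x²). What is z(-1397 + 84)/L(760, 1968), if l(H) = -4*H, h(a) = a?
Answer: -646595*√69541/69541 ≈ -2452.0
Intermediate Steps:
z(r) = -853 - 3*r² (z(r) = (r² + (-4*r)*r) - 853 = (r² - 4*r²) - 853 = -3*r² - 853 = -853 - 3*r²)
z(-1397 + 84)/L(760, 1968) = (-853 - 3*(-1397 + 84)²)/(√(760² + 1968²)) = (-853 - 3*(-1313)²)/(√(577600 + 3873024)) = (-853 - 3*1723969)/(√4450624) = (-853 - 5171907)/((8*√69541)) = -646595*√69541/69541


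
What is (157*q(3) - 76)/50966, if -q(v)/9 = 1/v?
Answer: -547/50966 ≈ -0.010733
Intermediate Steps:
q(v) = -9/v
(157*q(3) - 76)/50966 = (157*(-9/3) - 76)/50966 = (157*(-9*1/3) - 76)*(1/50966) = (157*(-3) - 76)*(1/50966) = (-471 - 76)*(1/50966) = -547*1/50966 = -547/50966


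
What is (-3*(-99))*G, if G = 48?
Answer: 14256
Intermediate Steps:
(-3*(-99))*G = -3*(-99)*48 = 297*48 = 14256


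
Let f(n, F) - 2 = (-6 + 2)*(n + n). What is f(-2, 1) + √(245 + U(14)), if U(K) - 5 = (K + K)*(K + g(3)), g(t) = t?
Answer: 18 + 11*√6 ≈ 44.944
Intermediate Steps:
f(n, F) = 2 - 8*n (f(n, F) = 2 + (-6 + 2)*(n + n) = 2 - 8*n)
U(K) = 5 + 2*K*(3 + K) (U(K) = 5 + (K + K)*(K + 3) = 5 + (2*K)*(3 + K) = 5 + 2*K*(3 + K))
f(-2, 1) + √(245 + U(14)) = (2 - 8*(-2)) + √(245 + (5 + 2*14² + 6*14)) = (2 + 16) + √(245 + (5 + 2*196 + 84)) = 18 + √(245 + (5 + 392 + 84)) = 18 + √(245 + 481) = 18 + √726 = 18 + 11*√6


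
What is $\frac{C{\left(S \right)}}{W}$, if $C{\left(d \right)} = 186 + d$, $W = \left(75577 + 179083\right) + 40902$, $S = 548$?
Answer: $\frac{367}{147781} \approx 0.0024834$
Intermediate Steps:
$W = 295562$ ($W = 254660 + 40902 = 295562$)
$\frac{C{\left(S \right)}}{W} = \frac{186 + 548}{295562} = 734 \cdot \frac{1}{295562} = \frac{367}{147781}$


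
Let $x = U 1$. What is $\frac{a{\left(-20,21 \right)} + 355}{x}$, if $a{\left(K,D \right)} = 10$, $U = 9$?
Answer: $\frac{365}{9} \approx 40.556$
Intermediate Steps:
$x = 9$ ($x = 9 \cdot 1 = 9$)
$\frac{a{\left(-20,21 \right)} + 355}{x} = \frac{10 + 355}{9} = 365 \cdot \frac{1}{9} = \frac{365}{9}$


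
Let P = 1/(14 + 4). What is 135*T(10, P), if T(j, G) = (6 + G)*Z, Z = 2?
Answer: 1635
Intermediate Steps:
P = 1/18 ≈ 0.055556
T(j, G) = 12 + 2*G (T(j, G) = (6 + G)*2 = 12 + 2*G)
135*T(10, P) = 135*(12 + 2*(1/18)) = 135*(12 + 1/9) = 135*(109/9) = 1635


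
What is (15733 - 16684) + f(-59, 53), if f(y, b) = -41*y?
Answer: 1468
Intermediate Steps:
(15733 - 16684) + f(-59, 53) = (15733 - 16684) - 41*(-59) = -951 + 2419 = 1468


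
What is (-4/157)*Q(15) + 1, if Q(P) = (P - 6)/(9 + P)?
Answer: 311/314 ≈ 0.99045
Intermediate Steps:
Q(P) = (-6 + P)/(9 + P)
(-4/157)*Q(15) + 1 = (-4/157)*((-6 + 15)/(9 + 15)) + 1 = (-4*1/157)*(9/24) + 1 = -9/942 + 1 = -4/157*3/8 + 1 = -3/314 + 1 = 311/314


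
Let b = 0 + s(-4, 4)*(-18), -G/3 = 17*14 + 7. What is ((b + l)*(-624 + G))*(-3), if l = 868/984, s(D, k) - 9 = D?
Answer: -29793357/82 ≈ -3.6333e+5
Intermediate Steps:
s(D, k) = 9 + D
l = 217/246 (l = 868*(1/984) = 217/246 ≈ 0.88211)
G = -735 (G = -3*(17*14 + 7) = -3*(238 + 7) = -3*245 = -735)
b = -90 (b = 0 + (9 - 4)*(-18) = 0 + 5*(-18) = 0 - 90 = -90)
((b + l)*(-624 + G))*(-3) = ((-90 + 217/246)*(-624 - 735))*(-3) = -21923/246*(-1359)*(-3) = (9931119/82)*(-3) = -29793357/82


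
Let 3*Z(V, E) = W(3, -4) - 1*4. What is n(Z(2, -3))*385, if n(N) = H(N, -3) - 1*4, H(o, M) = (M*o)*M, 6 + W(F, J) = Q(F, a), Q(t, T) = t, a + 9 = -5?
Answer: -9625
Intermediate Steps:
a = -14 (a = -9 - 5 = -14)
W(F, J) = -6 + F
H(o, M) = o*M²
Z(V, E) = -7/3 (Z(V, E) = ((-6 + 3) - 1*4)/3 = (-3 - 4)/3 = (⅓)*(-7) = -7/3)
n(N) = -4 + 9*N (n(N) = N*(-3)² - 1*4 = N*9 - 4 = 9*N - 4 = -4 + 9*N)
n(Z(2, -3))*385 = (-4 + 9*(-7/3))*385 = (-4 - 21)*385 = -25*385 = -9625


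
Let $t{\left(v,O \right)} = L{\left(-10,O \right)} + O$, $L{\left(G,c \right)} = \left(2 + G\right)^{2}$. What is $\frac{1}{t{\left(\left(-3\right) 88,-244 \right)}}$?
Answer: $- \frac{1}{180} \approx -0.0055556$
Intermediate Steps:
$t{\left(v,O \right)} = 64 + O$ ($t{\left(v,O \right)} = \left(2 - 10\right)^{2} + O = \left(-8\right)^{2} + O = 64 + O$)
$\frac{1}{t{\left(\left(-3\right) 88,-244 \right)}} = \frac{1}{64 - 244} = \frac{1}{-180} = - \frac{1}{180}$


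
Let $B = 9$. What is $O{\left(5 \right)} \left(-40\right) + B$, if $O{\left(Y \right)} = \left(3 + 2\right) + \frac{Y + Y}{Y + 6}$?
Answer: $- \frac{2501}{11} \approx -227.36$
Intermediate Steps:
$O{\left(Y \right)} = 5 + \frac{2 Y}{6 + Y}$
$O{\left(5 \right)} \left(-40\right) + B = \frac{30 + 7 \cdot 5}{6 + 5} \left(-40\right) + 9 = \frac{30 + 35}{11} \left(-40\right) + 9 = \frac{1}{11} \cdot 65 \left(-40\right) + 9 = \frac{65}{11} \left(-40\right) + 9 = - \frac{2600}{11} + 9 = - \frac{2501}{11}$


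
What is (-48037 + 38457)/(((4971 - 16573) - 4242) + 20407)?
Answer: -9580/4563 ≈ -2.0995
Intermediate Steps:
(-48037 + 38457)/(((4971 - 16573) - 4242) + 20407) = -9580/((-11602 - 4242) + 20407) = -9580/(-15844 + 20407) = -9580/4563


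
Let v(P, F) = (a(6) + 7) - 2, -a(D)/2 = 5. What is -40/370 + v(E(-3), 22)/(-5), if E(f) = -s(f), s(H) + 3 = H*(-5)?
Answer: 33/37 ≈ 0.89189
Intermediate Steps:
a(D) = -10 (a(D) = -2*5 = -10)
s(H) = -3 - 5*H (s(H) = -3 + H*(-5) = -3 - 5*H)
E(f) = 3 + 5*f (E(f) = -(-3 - 5*f) = 3 + 5*f)
v(P, F) = -5 (v(P, F) = (-10 + 7) - 2 = -3 - 2 = -5)
-40/370 + v(E(-3), 22)/(-5) = -40/370 - 5/(-5) = -40*1/370 - 5*(-⅕) = -4/37 + 1 = 33/37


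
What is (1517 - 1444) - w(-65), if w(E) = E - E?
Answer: 73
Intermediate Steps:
w(E) = 0
(1517 - 1444) - w(-65) = (1517 - 1444) - 1*0 = 73 + 0 = 73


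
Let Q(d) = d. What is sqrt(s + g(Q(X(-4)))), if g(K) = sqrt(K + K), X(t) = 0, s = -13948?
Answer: 2*I*sqrt(3487) ≈ 118.1*I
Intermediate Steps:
g(K) = sqrt(2)*sqrt(K) (g(K) = sqrt(2*K) = sqrt(2)*sqrt(K))
sqrt(s + g(Q(X(-4)))) = sqrt(-13948 + sqrt(2)*sqrt(0)) = sqrt(-13948 + sqrt(2)*0) = sqrt(-13948 + 0) = sqrt(-13948) = 2*I*sqrt(3487)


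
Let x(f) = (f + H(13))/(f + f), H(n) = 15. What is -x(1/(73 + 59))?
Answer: -1981/2 ≈ -990.50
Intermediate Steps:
x(f) = (15 + f)/(2*f) (x(f) = (f + 15)/(f + f) = (15 + f)/((2*f)) = (15 + f)*(1/(2*f)) = (15 + f)/(2*f))
-x(1/(73 + 59)) = -(15 + 1/(73 + 59))/(2*(1/(73 + 59))) = -(15 + 1/132)/(2*(1/132)) = -(15 + 1/132)/(2*1/132) = -132*1981/(2*132) = -1*1981/2 = -1981/2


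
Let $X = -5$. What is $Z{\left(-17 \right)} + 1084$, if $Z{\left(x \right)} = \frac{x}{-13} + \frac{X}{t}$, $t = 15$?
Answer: $\frac{42314}{39} \approx 1085.0$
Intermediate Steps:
$Z{\left(x \right)} = - \frac{1}{3} - \frac{x}{13}$ ($Z{\left(x \right)} = \frac{x}{-13} - \frac{5}{15} = x \left(- \frac{1}{13}\right) - \frac{1}{3} = - \frac{x}{13} - \frac{1}{3} = - \frac{1}{3} - \frac{x}{13}$)
$Z{\left(-17 \right)} + 1084 = \left(- \frac{1}{3} - - \frac{17}{13}\right) + 1084 = \left(- \frac{1}{3} + \frac{17}{13}\right) + 1084 = \frac{38}{39} + 1084 = \frac{42314}{39}$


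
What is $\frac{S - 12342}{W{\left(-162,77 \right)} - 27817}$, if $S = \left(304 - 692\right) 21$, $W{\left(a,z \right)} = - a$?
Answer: $\frac{4098}{5531} \approx 0.74092$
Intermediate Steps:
$S = -8148$ ($S = \left(304 - 692\right) 21 = \left(-388\right) 21 = -8148$)
$\frac{S - 12342}{W{\left(-162,77 \right)} - 27817} = \frac{-8148 - 12342}{\left(-1\right) \left(-162\right) - 27817} = - \frac{20490}{162 - 27817} = - \frac{20490}{-27655} = \left(-20490\right) \left(- \frac{1}{27655}\right) = \frac{4098}{5531}$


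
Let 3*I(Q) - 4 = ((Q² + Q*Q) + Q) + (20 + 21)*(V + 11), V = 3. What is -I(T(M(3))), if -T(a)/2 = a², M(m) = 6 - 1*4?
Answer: -698/3 ≈ -232.67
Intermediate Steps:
M(m) = 2 (M(m) = 6 - 4 = 2)
T(a) = -2*a²
I(Q) = 578/3 + Q/3 + 2*Q²/3 (I(Q) = 4/3 + (((Q² + Q*Q) + Q) + (20 + 21)*(3 + 11))/3 = 4/3 + (((Q² + Q²) + Q) + 41*14)/3 = 4/3 + ((2*Q² + Q) + 574)/3 = 4/3 + ((Q + 2*Q²) + 574)/3 = 4/3 + (574 + Q + 2*Q²)/3 = 4/3 + (574/3 + Q/3 + 2*Q²/3) = 578/3 + Q/3 + 2*Q²/3)
-I(T(M(3))) = -(578/3 + (-2*2²)/3 + 2*(-2*2²)²/3) = -(578/3 + (-2*4)/3 + 2*(-2*4)²/3) = -(578/3 + (⅓)*(-8) + (⅔)*(-8)²) = -(578/3 - 8/3 + (⅔)*64) = -(578/3 - 8/3 + 128/3) = -1*698/3 = -698/3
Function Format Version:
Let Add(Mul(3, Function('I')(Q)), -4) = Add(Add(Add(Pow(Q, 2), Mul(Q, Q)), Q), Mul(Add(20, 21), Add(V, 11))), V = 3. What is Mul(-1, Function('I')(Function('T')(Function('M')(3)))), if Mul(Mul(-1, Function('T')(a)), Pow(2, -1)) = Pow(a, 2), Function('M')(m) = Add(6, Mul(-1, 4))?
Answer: Rational(-698, 3) ≈ -232.67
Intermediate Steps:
Function('M')(m) = 2 (Function('M')(m) = Add(6, -4) = 2)
Function('T')(a) = Mul(-2, Pow(a, 2))
Function('I')(Q) = Add(Rational(578, 3), Mul(Rational(1, 3), Q), Mul(Rational(2, 3), Pow(Q, 2))) (Function('I')(Q) = Add(Rational(4, 3), Mul(Rational(1, 3), Add(Add(Add(Pow(Q, 2), Mul(Q, Q)), Q), Mul(Add(20, 21), Add(3, 11))))) = Add(Rational(4, 3), Mul(Rational(1, 3), Add(Add(Add(Pow(Q, 2), Pow(Q, 2)), Q), Mul(41, 14)))) = Add(Rational(4, 3), Mul(Rational(1, 3), Add(Add(Mul(2, Pow(Q, 2)), Q), 574))) = Add(Rational(4, 3), Mul(Rational(1, 3), Add(Add(Q, Mul(2, Pow(Q, 2))), 574))) = Add(Rational(4, 3), Mul(Rational(1, 3), Add(574, Q, Mul(2, Pow(Q, 2))))) = Add(Rational(4, 3), Add(Rational(574, 3), Mul(Rational(1, 3), Q), Mul(Rational(2, 3), Pow(Q, 2)))) = Add(Rational(578, 3), Mul(Rational(1, 3), Q), Mul(Rational(2, 3), Pow(Q, 2))))
Mul(-1, Function('I')(Function('T')(Function('M')(3)))) = Mul(-1, Add(Rational(578, 3), Mul(Rational(1, 3), Mul(-2, Pow(2, 2))), Mul(Rational(2, 3), Pow(Mul(-2, Pow(2, 2)), 2)))) = Mul(-1, Add(Rational(578, 3), Mul(Rational(1, 3), Mul(-2, 4)), Mul(Rational(2, 3), Pow(Mul(-2, 4), 2)))) = Mul(-1, Add(Rational(578, 3), Mul(Rational(1, 3), -8), Mul(Rational(2, 3), Pow(-8, 2)))) = Mul(-1, Add(Rational(578, 3), Rational(-8, 3), Mul(Rational(2, 3), 64))) = Mul(-1, Add(Rational(578, 3), Rational(-8, 3), Rational(128, 3))) = Mul(-1, Rational(698, 3)) = Rational(-698, 3)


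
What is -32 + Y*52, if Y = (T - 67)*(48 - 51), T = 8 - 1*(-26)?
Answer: 5116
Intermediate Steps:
T = 34 (T = 8 + 26 = 34)
Y = 99 (Y = (34 - 67)*(48 - 51) = -33*(-3) = 99)
-32 + Y*52 = -32 + 99*52 = -32 + 5148 = 5116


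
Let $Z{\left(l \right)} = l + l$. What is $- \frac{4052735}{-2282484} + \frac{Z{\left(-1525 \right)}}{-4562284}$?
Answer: $\frac{4624172405735}{2603335058364} \approx 1.7762$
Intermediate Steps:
$Z{\left(l \right)} = 2 l$
$- \frac{4052735}{-2282484} + \frac{Z{\left(-1525 \right)}}{-4562284} = - \frac{4052735}{-2282484} + \frac{2 \left(-1525\right)}{-4562284} = \left(-4052735\right) \left(- \frac{1}{2282484}\right) - - \frac{1525}{2281142} = \frac{4052735}{2282484} + \frac{1525}{2281142} = \frac{4624172405735}{2603335058364}$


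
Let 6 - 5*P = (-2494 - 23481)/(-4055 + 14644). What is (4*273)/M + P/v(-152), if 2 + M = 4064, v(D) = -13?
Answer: 64670277/465968945 ≈ 0.13879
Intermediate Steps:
P = 89509/52945 (P = 6/5 - (-2494 - 23481)/(5*(-4055 + 14644)) = 6/5 - (-5195)/10589 = 6/5 - 1/5*(-25975/10589) = 6/5 + 5195/10589 = 89509/52945 ≈ 1.6906)
M = 4062 (M = -2 + 4064 = 4062)
(4*273)/M + P/v(-152) = (4*273)/4062 + (89509/52945)/(-13) = 1092*(1/4062) + (89509/52945)*(-1/13) = 182/677 - 89509/688285 = 64670277/465968945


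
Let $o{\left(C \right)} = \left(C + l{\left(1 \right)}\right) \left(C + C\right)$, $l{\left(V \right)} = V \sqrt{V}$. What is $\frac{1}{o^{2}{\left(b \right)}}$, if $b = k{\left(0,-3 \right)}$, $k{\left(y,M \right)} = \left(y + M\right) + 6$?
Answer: $\frac{1}{576} \approx 0.0017361$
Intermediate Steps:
$k{\left(y,M \right)} = 6 + M + y$ ($k{\left(y,M \right)} = \left(M + y\right) + 6 = 6 + M + y$)
$l{\left(V \right)} = V^{\frac{3}{2}}$
$b = 3$ ($b = 6 - 3 + 0 = 3$)
$o{\left(C \right)} = 2 C \left(1 + C\right)$ ($o{\left(C \right)} = \left(C + 1^{\frac{3}{2}}\right) \left(C + C\right) = \left(C + 1\right) 2 C = \left(1 + C\right) 2 C = 2 C \left(1 + C\right)$)
$\frac{1}{o^{2}{\left(b \right)}} = \frac{1}{\left(2 \cdot 3 \left(1 + 3\right)\right)^{2}} = \frac{1}{\left(2 \cdot 3 \cdot 4\right)^{2}} = \frac{1}{24^{2}} = \frac{1}{576}$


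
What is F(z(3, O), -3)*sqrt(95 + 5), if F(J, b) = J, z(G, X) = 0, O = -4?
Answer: 0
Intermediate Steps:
F(z(3, O), -3)*sqrt(95 + 5) = 0*sqrt(95 + 5) = 0*sqrt(100) = 0*10 = 0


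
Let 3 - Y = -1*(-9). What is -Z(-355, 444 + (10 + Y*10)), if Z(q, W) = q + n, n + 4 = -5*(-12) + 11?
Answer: 288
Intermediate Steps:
Y = -6 (Y = 3 - (-1)*(-9) = 3 - 1*9 = 3 - 9 = -6)
n = 67 (n = -4 + (-5*(-12) + 11) = -4 + (60 + 11) = -4 + 71 = 67)
Z(q, W) = 67 + q (Z(q, W) = q + 67 = 67 + q)
-Z(-355, 444 + (10 + Y*10)) = -(67 - 355) = -1*(-288) = 288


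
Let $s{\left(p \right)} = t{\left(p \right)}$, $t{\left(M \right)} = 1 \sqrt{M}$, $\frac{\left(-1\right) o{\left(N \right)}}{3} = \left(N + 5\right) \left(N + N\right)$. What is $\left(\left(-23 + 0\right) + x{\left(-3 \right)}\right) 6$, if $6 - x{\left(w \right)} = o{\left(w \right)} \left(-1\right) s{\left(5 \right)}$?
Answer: $-102 + 216 \sqrt{5} \approx 380.99$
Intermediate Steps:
$o{\left(N \right)} = - 6 N \left(5 + N\right)$ ($o{\left(N \right)} = - 3 \left(N + 5\right) \left(N + N\right) = - 3 \left(5 + N\right) 2 N = - 3 \cdot 2 N \left(5 + N\right) = - 6 N \left(5 + N\right)$)
$t{\left(M \right)} = \sqrt{M}$
$s{\left(p \right)} = \sqrt{p}$
$x{\left(w \right)} = 6 - 6 w \sqrt{5} \left(5 + w\right)$ ($x{\left(w \right)} = 6 - - 6 w \left(5 + w\right) \left(-1\right) \sqrt{5} = 6 - 6 w \left(5 + w\right) \sqrt{5} = 6 - 6 w \sqrt{5} \left(5 + w\right)$)
$\left(\left(-23 + 0\right) + x{\left(-3 \right)}\right) 6 = \left(\left(-23 + 0\right) - \left(-6 - 18 \sqrt{5} \left(5 - 3\right)\right)\right) 6 = \left(-23 - \left(-6 - 18 \sqrt{5} \cdot 2\right)\right) 6 = \left(-23 + \left(6 + 36 \sqrt{5}\right)\right) 6 = \left(-17 + 36 \sqrt{5}\right) 6 = -102 + 216 \sqrt{5}$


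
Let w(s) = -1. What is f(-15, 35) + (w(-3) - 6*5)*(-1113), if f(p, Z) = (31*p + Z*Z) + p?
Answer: 35248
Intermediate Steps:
f(p, Z) = Z**2 + 32*p (f(p, Z) = (31*p + Z**2) + p = (Z**2 + 31*p) + p = Z**2 + 32*p)
f(-15, 35) + (w(-3) - 6*5)*(-1113) = (35**2 + 32*(-15)) + (-1 - 6*5)*(-1113) = (1225 - 480) + (-1 - 30)*(-1113) = 745 - 31*(-1113) = 745 + 34503 = 35248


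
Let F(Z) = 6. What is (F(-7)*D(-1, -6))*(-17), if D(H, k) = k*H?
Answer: -612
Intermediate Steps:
D(H, k) = H*k
(F(-7)*D(-1, -6))*(-17) = (6*(-1*(-6)))*(-17) = (6*6)*(-17) = 36*(-17) = -612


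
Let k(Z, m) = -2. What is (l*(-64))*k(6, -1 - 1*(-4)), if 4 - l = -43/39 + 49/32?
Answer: 17828/39 ≈ 457.13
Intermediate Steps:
l = 4457/1248 (l = 4 - (-43/39 + 49/32) = 4 - 1*535/1248 = 4 - 535/1248 = 4457/1248 ≈ 3.5713)
(l*(-64))*k(6, -1 - 1*(-4)) = ((4457/1248)*(-64))*(-2) = -8914/39*(-2) = 17828/39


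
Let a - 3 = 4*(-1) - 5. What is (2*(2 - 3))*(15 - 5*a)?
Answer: -90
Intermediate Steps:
a = -6 (a = 3 + (4*(-1) - 5) = 3 + (-4 - 5) = 3 - 9 = -6)
(2*(2 - 3))*(15 - 5*a) = (2*(2 - 3))*(15 - 5*(-6)) = (2*(-1))*(15 + 30) = -2*45 = -90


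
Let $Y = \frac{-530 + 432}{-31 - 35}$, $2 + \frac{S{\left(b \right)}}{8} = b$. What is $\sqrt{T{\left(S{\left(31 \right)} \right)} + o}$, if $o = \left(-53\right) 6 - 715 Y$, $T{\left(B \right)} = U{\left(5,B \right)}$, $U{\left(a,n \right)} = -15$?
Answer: $\frac{2 i \sqrt{3138}}{3} \approx 37.345 i$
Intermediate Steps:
$S{\left(b \right)} = -16 + 8 b$
$Y = \frac{49}{33}$ ($Y = - \frac{98}{-66} = \left(-98\right) \left(- \frac{1}{66}\right) = \frac{49}{33} \approx 1.4848$)
$T{\left(B \right)} = -15$
$o = - \frac{4139}{3}$ ($o = \left(-53\right) 6 - \frac{3185}{3} = -318 - \frac{3185}{3} = - \frac{4139}{3} \approx -1379.7$)
$\sqrt{T{\left(S{\left(31 \right)} \right)} + o} = \sqrt{-15 - \frac{4139}{3}} = \sqrt{- \frac{4184}{3}} = \frac{2 i \sqrt{3138}}{3}$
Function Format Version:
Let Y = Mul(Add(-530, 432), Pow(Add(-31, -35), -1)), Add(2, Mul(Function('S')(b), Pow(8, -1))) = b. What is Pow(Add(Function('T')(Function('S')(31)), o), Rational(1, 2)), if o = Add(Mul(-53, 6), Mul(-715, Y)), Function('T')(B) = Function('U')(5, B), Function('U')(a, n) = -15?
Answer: Mul(Rational(2, 3), I, Pow(3138, Rational(1, 2))) ≈ Mul(37.345, I)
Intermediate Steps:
Function('S')(b) = Add(-16, Mul(8, b))
Y = Rational(49, 33) (Y = Mul(-98, Pow(-66, -1)) = Mul(-98, Rational(-1, 66)) = Rational(49, 33) ≈ 1.4848)
Function('T')(B) = -15
o = Rational(-4139, 3) (o = Add(Mul(-53, 6), Mul(-715, Rational(49, 33))) = Add(-318, Rational(-3185, 3)) = Rational(-4139, 3) ≈ -1379.7)
Pow(Add(Function('T')(Function('S')(31)), o), Rational(1, 2)) = Pow(Add(-15, Rational(-4139, 3)), Rational(1, 2)) = Pow(Rational(-4184, 3), Rational(1, 2)) = Mul(Rational(2, 3), I, Pow(3138, Rational(1, 2)))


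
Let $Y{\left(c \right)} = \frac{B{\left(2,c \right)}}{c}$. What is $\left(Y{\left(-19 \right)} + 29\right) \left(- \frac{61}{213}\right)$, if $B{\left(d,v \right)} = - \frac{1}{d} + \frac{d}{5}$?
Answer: $- \frac{112057}{13490} \approx -8.3067$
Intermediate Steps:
$B{\left(d,v \right)} = - \frac{1}{d} + \frac{d}{5}$ ($B{\left(d,v \right)} = - \frac{1}{d} + d \frac{1}{5} = - \frac{1}{d} + \frac{d}{5}$)
$Y{\left(c \right)} = - \frac{1}{10 c}$ ($Y{\left(c \right)} = \frac{- \frac{1}{2} + \frac{1}{5} \cdot 2}{c} = \frac{\left(-1\right) \frac{1}{2} + \frac{2}{5}}{c} = \frac{- \frac{1}{2} + \frac{2}{5}}{c} = - \frac{1}{10 c}$)
$\left(Y{\left(-19 \right)} + 29\right) \left(- \frac{61}{213}\right) = \left(- \frac{1}{10 \left(-19\right)} + 29\right) \left(- \frac{61}{213}\right) = \left(\left(- \frac{1}{10}\right) \left(- \frac{1}{19}\right) + 29\right) \left(\left(-61\right) \frac{1}{213}\right) = \left(\frac{1}{190} + 29\right) \left(- \frac{61}{213}\right) = \frac{5511}{190} \left(- \frac{61}{213}\right) = - \frac{112057}{13490}$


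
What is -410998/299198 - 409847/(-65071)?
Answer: 47940675924/9734556529 ≈ 4.9248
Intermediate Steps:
-410998/299198 - 409847/(-65071) = -410998*1/299198 - 409847*(-1/65071) = -205499/149599 + 409847/65071 = 47940675924/9734556529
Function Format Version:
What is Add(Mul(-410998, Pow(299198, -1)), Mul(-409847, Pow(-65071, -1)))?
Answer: Rational(47940675924, 9734556529) ≈ 4.9248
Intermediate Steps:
Add(Mul(-410998, Pow(299198, -1)), Mul(-409847, Pow(-65071, -1))) = Add(Mul(-410998, Rational(1, 299198)), Mul(-409847, Rational(-1, 65071))) = Add(Rational(-205499, 149599), Rational(409847, 65071)) = Rational(47940675924, 9734556529)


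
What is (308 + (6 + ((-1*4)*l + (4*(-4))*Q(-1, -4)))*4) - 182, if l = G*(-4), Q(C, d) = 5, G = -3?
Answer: -362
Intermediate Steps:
l = 12 (l = -3*(-4) = 12)
(308 + (6 + ((-1*4)*l + (4*(-4))*Q(-1, -4)))*4) - 182 = (308 + (6 + (-1*4*12 + (4*(-4))*5))*4) - 182 = (308 + (6 + (-4*12 - 16*5))*4) - 182 = (308 + (6 + (-48 - 80))*4) - 182 = (308 + (6 - 128)*4) - 182 = (308 - 122*4) - 182 = (308 - 488) - 182 = -180 - 182 = -362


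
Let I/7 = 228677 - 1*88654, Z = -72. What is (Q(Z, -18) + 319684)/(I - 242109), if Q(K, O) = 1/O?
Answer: 5754311/13284936 ≈ 0.43315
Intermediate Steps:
I = 980161 (I = 7*(228677 - 1*88654) = 7*(228677 - 88654) = 7*140023 = 980161)
(Q(Z, -18) + 319684)/(I - 242109) = (1/(-18) + 319684)/(980161 - 242109) = (-1/18 + 319684)/738052 = (5754311/18)*(1/738052) = 5754311/13284936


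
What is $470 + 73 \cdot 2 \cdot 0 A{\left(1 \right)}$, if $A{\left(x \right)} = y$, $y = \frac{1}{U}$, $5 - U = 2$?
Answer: $470$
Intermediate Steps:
$U = 3$ ($U = 5 - 2 = 3$)
$y = \frac{1}{3} \approx 0.33333$
$A{\left(x \right)} = \frac{1}{3}$
$470 + 73 \cdot 2 \cdot 0 A{\left(1 \right)} = 470 + 73 \cdot 2 \cdot 0 \cdot \frac{1}{3} = 470 + 73 \cdot 0 \cdot \frac{1}{3} = 470 + 73 \cdot 0 = 470 + 0 = 470$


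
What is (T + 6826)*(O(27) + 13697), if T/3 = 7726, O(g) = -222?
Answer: 404303900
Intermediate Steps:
T = 23178 (T = 3*7726 = 23178)
(T + 6826)*(O(27) + 13697) = (23178 + 6826)*(-222 + 13697) = 30004*13475 = 404303900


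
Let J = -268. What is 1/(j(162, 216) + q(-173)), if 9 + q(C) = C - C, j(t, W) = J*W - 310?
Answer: -1/58207 ≈ -1.7180e-5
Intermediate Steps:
j(t, W) = -310 - 268*W (j(t, W) = -268*W - 310 = -310 - 268*W)
q(C) = -9 (q(C) = -9 + (C - C) = -9 + 0 = -9)
1/(j(162, 216) + q(-173)) = 1/((-310 - 268*216) - 9) = 1/((-310 - 57888) - 9) = 1/(-58198 - 9) = 1/(-58207) = -1/58207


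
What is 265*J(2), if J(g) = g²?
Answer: 1060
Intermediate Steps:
265*J(2) = 265*2² = 265*4 = 1060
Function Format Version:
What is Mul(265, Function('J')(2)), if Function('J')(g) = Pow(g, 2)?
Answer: 1060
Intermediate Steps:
Mul(265, Function('J')(2)) = Mul(265, Pow(2, 2)) = Mul(265, 4) = 1060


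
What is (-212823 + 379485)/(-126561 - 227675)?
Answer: -83331/177118 ≈ -0.47048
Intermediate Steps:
(-212823 + 379485)/(-126561 - 227675) = 166662/(-354236) = 166662*(-1/354236) = -83331/177118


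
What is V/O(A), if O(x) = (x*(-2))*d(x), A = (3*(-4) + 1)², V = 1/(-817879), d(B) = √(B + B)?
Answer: √2/4354387796 ≈ 3.2478e-10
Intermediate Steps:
d(B) = √2*√B (d(B) = √(2*B) = √2*√B)
V = -1/817879 ≈ -1.2227e-6
A = 121 (A = (-12 + 1)² = (-11)² = 121)
O(x) = -2*√2*x^(3/2) (O(x) = (x*(-2))*(√2*√x) = (-2*x)*(√2*√x) = -2*√2*x^(3/2))
V/O(A) = -(-√2/5324)/817879 = -(-1)*√2/4354387796 = √2/4354387796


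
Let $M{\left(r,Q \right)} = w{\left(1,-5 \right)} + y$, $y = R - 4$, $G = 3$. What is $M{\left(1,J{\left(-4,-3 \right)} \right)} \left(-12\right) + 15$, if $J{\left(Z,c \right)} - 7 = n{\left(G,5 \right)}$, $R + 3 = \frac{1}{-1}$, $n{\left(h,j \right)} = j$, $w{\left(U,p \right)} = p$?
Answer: $171$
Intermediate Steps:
$R = -4$ ($R = -3 + \frac{1}{-1} = -3 - 1 = -4$)
$J{\left(Z,c \right)} = 12$ ($J{\left(Z,c \right)} = 7 + 5 = 12$)
$y = -8$ ($y = -4 - 4 = -8$)
$M{\left(r,Q \right)} = -13$ ($M{\left(r,Q \right)} = -5 - 8 = -13$)
$M{\left(1,J{\left(-4,-3 \right)} \right)} \left(-12\right) + 15 = \left(-13\right) \left(-12\right) + 15 = 156 + 15 = 171$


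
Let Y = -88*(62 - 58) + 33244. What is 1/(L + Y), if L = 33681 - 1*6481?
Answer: 1/60092 ≈ 1.6641e-5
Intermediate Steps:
L = 27200 (L = 33681 - 6481 = 27200)
Y = 32892 (Y = -88*4 + 33244 = -352 + 33244 = 32892)
1/(L + Y) = 1/(27200 + 32892) = 1/60092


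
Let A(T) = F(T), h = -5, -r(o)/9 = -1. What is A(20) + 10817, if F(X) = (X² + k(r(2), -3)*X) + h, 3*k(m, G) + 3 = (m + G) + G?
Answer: 11212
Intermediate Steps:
r(o) = 9 (r(o) = -9*(-1) = 9)
k(m, G) = -1 + m/3 + 2*G/3 (k(m, G) = -1 + ((m + G) + G)/3 = -1 + ((G + m) + G)/3 = -1 + (m + 2*G)/3 = -1 + (m/3 + 2*G/3) = -1 + m/3 + 2*G/3)
F(X) = -5 + X² (F(X) = (X² + (-1 + (⅓)*9 + (⅔)*(-3))*X) - 5 = (X² + (-1 + 3 - 2)*X) - 5 = (X² + 0*X) - 5 = (X² + 0) - 5 = X² - 5 = -5 + X²)
A(T) = -5 + T²
A(20) + 10817 = (-5 + 20²) + 10817 = (-5 + 400) + 10817 = 395 + 10817 = 11212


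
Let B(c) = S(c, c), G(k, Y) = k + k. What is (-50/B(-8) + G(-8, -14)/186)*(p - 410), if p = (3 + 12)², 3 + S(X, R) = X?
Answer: -843970/1023 ≈ -825.00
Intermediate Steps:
S(X, R) = -3 + X
G(k, Y) = 2*k
B(c) = -3 + c
p = 225 (p = 15² = 225)
(-50/B(-8) + G(-8, -14)/186)*(p - 410) = (-50/(-3 - 8) + (2*(-8))/186)*(225 - 410) = (-50/(-11) - 16*1/186)*(-185) = (-50*(-1/11) - 8/93)*(-185) = (50/11 - 8/93)*(-185) = (4562/1023)*(-185) = -843970/1023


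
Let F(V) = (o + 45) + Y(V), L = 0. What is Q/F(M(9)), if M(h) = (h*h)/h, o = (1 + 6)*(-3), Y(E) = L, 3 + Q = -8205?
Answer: -342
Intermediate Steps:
Q = -8208 (Q = -3 - 8205 = -8208)
Y(E) = 0
o = -21 (o = 7*(-3) = -21)
M(h) = h (M(h) = h²/h = h)
F(V) = 24 (F(V) = (-21 + 45) + 0 = 24 + 0 = 24)
Q/F(M(9)) = -8208/24 = -8208*1/24 = -342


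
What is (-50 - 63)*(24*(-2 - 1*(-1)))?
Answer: 2712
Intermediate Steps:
(-50 - 63)*(24*(-2 - 1*(-1))) = -2712*(-2 + 1) = -2712*(-1) = -113*(-24) = 2712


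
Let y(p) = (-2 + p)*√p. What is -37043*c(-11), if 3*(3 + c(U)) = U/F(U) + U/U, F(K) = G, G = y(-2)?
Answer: 296344/3 + 407473*I*√2/24 ≈ 98781.0 + 24011.0*I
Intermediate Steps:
y(p) = √p*(-2 + p)
G = -4*I*√2 (G = √(-2)*(-2 - 2) = (I*√2)*(-4) = -4*I*√2 ≈ -5.6569*I)
F(K) = -4*I*√2
c(U) = -8/3 + I*U*√2/24 (c(U) = -3 + (U/((-4*I*√2)) + U/U)/3 = -3 + (U*(I*√2/8) + 1)/3 = -3 + (I*U*√2/8 + 1)/3 = -3 + (1 + I*U*√2/8)/3 = -3 + (⅓ + I*U*√2/24) = -8/3 + I*U*√2/24)
-37043*c(-11) = -37043*(-8/3 + (1/24)*I*(-11)*√2) = -37043*(-8/3 - 11*I*√2/24) = 296344/3 + 407473*I*√2/24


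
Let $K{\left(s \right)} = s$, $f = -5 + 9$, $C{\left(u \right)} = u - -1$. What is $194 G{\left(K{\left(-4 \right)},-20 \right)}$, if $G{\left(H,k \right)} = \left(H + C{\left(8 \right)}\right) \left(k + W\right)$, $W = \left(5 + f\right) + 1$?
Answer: $-9700$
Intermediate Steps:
$C{\left(u \right)} = 1 + u$ ($C{\left(u \right)} = u + 1 = 1 + u$)
$f = 4$
$W = 10$ ($W = \left(5 + 4\right) + 1 = 9 + 1 = 10$)
$G{\left(H,k \right)} = \left(9 + H\right) \left(10 + k\right)$ ($G{\left(H,k \right)} = \left(H + \left(1 + 8\right)\right) \left(k + 10\right) = \left(H + 9\right) \left(10 + k\right) = \left(9 + H\right) \left(10 + k\right)$)
$194 G{\left(K{\left(-4 \right)},-20 \right)} = 194 \left(90 + 9 \left(-20\right) + 10 \left(-4\right) - -80\right) = 194 \left(90 - 180 - 40 + 80\right) = 194 \left(-50\right) = -9700$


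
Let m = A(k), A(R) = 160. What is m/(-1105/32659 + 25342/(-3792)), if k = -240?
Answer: -9907434240/415917269 ≈ -23.821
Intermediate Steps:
m = 160
m/(-1105/32659 + 25342/(-3792)) = 160/(-1105/32659 + 25342/(-3792)) = 160/(-1105*1/32659 + 25342*(-1/3792)) = 160/(-1105/32659 - 12671/1896) = 160/(-415917269/61921464) = 160*(-61921464/415917269) = -9907434240/415917269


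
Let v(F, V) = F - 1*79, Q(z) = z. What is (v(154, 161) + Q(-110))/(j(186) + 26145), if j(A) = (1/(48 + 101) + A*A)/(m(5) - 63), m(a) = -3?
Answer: -68838/50391025 ≈ -0.0013661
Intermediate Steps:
v(F, V) = -79 + F (v(F, V) = F - 79 = -79 + F)
j(A) = -1/9834 - A**2/66 (j(A) = (1/(48 + 101) + A*A)/(-3 - 63) = (1/149 + A**2)/(-66) = (1/149 + A**2)*(-1/66) = -1/9834 - A**2/66)
(v(154, 161) + Q(-110))/(j(186) + 26145) = ((-79 + 154) - 110)/((-1/9834 - 1/66*186**2) + 26145) = (75 - 110)/((-1/9834 - 1/66*34596) + 26145) = -35/((-1/9834 - 5766/11) + 26145) = -35/(-5154805/9834 + 26145) = -35/251955125/9834 = -35*9834/251955125 = -68838/50391025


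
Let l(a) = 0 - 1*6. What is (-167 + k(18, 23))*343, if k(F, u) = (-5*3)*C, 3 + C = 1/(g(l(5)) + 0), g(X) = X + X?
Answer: -165669/4 ≈ -41417.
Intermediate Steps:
l(a) = -6 (l(a) = 0 - 6 = -6)
g(X) = 2*X
C = -37/12 (C = -3 + 1/(2*(-6) + 0) = -3 + 1/(-12 + 0) = -3 + 1/(-12) = -3 - 1/12 = -37/12 ≈ -3.0833)
k(F, u) = 185/4 (k(F, u) = -5*3*(-37/12) = -15*(-37/12) = 185/4)
(-167 + k(18, 23))*343 = (-167 + 185/4)*343 = -483/4*343 = -165669/4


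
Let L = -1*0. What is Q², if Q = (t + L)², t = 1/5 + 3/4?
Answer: 130321/160000 ≈ 0.81451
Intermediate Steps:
t = 19/20 (t = 1*(⅕) + 3*(¼) = ⅕ + ¾ = 19/20 ≈ 0.95000)
L = 0
Q = 361/400 (Q = (19/20 + 0)² = (19/20)² = 361/400 ≈ 0.90250)
Q² = (361/400)² = 130321/160000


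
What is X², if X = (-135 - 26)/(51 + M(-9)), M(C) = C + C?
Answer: 25921/1089 ≈ 23.803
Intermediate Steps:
M(C) = 2*C
X = -161/33 (X = (-135 - 26)/(51 + 2*(-9)) = -161/(51 - 18) = -161/33 ≈ -4.8788)
X² = (-161/33)² = 25921/1089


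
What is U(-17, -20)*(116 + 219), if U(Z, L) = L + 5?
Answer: -5025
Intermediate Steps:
U(Z, L) = 5 + L
U(-17, -20)*(116 + 219) = (5 - 20)*(116 + 219) = -15*335 = -5025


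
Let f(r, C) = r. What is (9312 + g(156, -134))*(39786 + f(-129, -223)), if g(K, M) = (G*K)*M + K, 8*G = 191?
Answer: -19416662055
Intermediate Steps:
G = 191/8 (G = (1/8)*191 = 191/8 ≈ 23.875)
g(K, M) = K + 191*K*M/8 (g(K, M) = (191*K/8)*M + K = 191*K*M/8 + K = K + 191*K*M/8)
(9312 + g(156, -134))*(39786 + f(-129, -223)) = (9312 + (1/8)*156*(8 + 191*(-134)))*(39786 - 129) = (9312 + (1/8)*156*(8 - 25594))*39657 = (9312 + (1/8)*156*(-25586))*39657 = (9312 - 498927)*39657 = -489615*39657 = -19416662055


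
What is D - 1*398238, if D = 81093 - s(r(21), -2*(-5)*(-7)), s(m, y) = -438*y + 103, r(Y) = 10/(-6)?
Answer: -347908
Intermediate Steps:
r(Y) = -5/3 (r(Y) = 10*(-1/6) = -5/3)
s(m, y) = 103 - 438*y
D = 50330 (D = 81093 - (103 - 438*(-2*(-5))*(-7)) = 81093 - (103 - 4380*(-7)) = 81093 - (103 - 438*(-70)) = 81093 - (103 + 30660) = 81093 - 1*30763 = 81093 - 30763 = 50330)
D - 1*398238 = 50330 - 1*398238 = 50330 - 398238 = -347908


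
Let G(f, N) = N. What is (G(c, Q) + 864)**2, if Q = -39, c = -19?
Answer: 680625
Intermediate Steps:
(G(c, Q) + 864)**2 = (-39 + 864)**2 = 825**2 = 680625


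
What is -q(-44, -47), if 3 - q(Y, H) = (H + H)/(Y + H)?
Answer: -179/91 ≈ -1.9670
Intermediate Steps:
q(Y, H) = 3 - 2*H/(H + Y) (q(Y, H) = 3 - (H + H)/(Y + H) = 3 - 2*H/(H + Y))
-q(-44, -47) = -(-47 + 3*(-44))/(-47 - 44) = -(-47 - 132)/(-91) = -(-1)*(-179)/91 = -1*179/91 = -179/91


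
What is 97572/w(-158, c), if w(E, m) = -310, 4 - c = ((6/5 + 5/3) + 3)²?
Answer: -48786/155 ≈ -314.75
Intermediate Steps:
c = -6844/225 (c = 4 - ((6/5 + 5/3) + 3)² = 4 - (43/15 + 3)² = 4 - (88/15)² = 4 - 1*7744/225 = 4 - 7744/225 = -6844/225 ≈ -30.418)
97572/w(-158, c) = 97572/(-310) = 97572*(-1/310) = -48786/155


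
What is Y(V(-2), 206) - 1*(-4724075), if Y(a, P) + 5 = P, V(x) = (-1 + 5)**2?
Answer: 4724276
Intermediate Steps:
V(x) = 16 (V(x) = 4**2 = 16)
Y(a, P) = -5 + P
Y(V(-2), 206) - 1*(-4724075) = (-5 + 206) - 1*(-4724075) = 201 + 4724075 = 4724276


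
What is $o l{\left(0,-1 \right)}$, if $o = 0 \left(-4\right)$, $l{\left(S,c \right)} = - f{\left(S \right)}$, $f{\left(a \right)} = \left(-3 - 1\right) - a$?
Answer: $0$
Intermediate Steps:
$f{\left(a \right)} = -4 - a$ ($f{\left(a \right)} = \left(-3 - 1\right) - a = -4 - a$)
$l{\left(S,c \right)} = 4 + S$ ($l{\left(S,c \right)} = - (-4 - S) = 4 + S$)
$o = 0$
$o l{\left(0,-1 \right)} = 0 \left(4 + 0\right) = 0 \cdot 4 = 0$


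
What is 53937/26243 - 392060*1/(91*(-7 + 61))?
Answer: -715984583/9211293 ≈ -77.729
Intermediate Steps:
53937/26243 - 392060*1/(91*(-7 + 61)) = 53937*(1/26243) - 392060/(54*91) = 53937/26243 - 392060/4914 = 53937/26243 - 392060*1/4914 = 53937/26243 - 196030/2457 = -715984583/9211293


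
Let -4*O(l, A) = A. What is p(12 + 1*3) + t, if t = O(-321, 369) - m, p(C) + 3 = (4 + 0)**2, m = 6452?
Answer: -26125/4 ≈ -6531.3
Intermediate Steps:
O(l, A) = -A/4
p(C) = 13 (p(C) = -3 + (4 + 0)**2 = -3 + 4**2 = -3 + 16 = 13)
t = -26177/4 (t = -1/4*369 - 1*6452 = -369/4 - 6452 = -26177/4 ≈ -6544.3)
p(12 + 1*3) + t = 13 - 26177/4 = -26125/4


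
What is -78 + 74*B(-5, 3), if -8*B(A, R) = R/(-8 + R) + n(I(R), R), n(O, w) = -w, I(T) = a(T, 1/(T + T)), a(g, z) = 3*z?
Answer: -447/10 ≈ -44.700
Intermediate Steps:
I(T) = 3/(2*T) (I(T) = 3/(T + T) = 3/((2*T)) = 3*(1/(2*T)) = 3/(2*T))
B(A, R) = R/8 - R/(8*(-8 + R)) (B(A, R) = -(R/(-8 + R) - R)/8 = -(-R + R/(-8 + R))/8 = R/8 - R/(8*(-8 + R)))
-78 + 74*B(-5, 3) = -78 + 74*((1/8)*3*(-9 + 3)/(-8 + 3)) = -78 + 74*((1/8)*3*(-6)/(-5)) = -78 + 74*((1/8)*3*(-1/5)*(-6)) = -78 + 74*(9/20) = -78 + 333/10 = -447/10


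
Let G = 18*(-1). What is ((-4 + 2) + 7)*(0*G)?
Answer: 0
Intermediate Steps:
G = -18
((-4 + 2) + 7)*(0*G) = ((-4 + 2) + 7)*(0*(-18)) = (-2 + 7)*0 = 5*0 = 0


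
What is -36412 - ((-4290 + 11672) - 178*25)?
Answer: -39344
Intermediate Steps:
-36412 - ((-4290 + 11672) - 178*25) = -36412 - (7382 - 4450) = -36412 - 1*2932 = -36412 - 2932 = -39344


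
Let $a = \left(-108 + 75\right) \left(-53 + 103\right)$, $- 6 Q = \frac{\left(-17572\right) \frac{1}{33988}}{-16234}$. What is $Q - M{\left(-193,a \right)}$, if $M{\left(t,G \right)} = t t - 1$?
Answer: $- \frac{30828001323817}{827641788} \approx -37248.0$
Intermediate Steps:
$Q = - \frac{4393}{827641788}$ ($Q = - \frac{- \frac{17572}{33988} \frac{1}{-16234}}{6} = - \frac{\left(-17572\right) \frac{1}{33988} \left(- \frac{1}{16234}\right)}{6} = - \frac{\left(- \frac{4393}{8497}\right) \left(- \frac{1}{16234}\right)}{6} = \left(- \frac{1}{6}\right) \frac{4393}{137940298} = - \frac{4393}{827641788} \approx -5.3079 \cdot 10^{-6}$)
$a = -1650$ ($a = \left(-33\right) 50 = -1650$)
$M{\left(t,G \right)} = -1 + t^{2}$ ($M{\left(t,G \right)} = t^{2} - 1 = -1 + t^{2}$)
$Q - M{\left(-193,a \right)} = - \frac{4393}{827641788} - \left(-1 + \left(-193\right)^{2}\right) = - \frac{4393}{827641788} - \left(-1 + 37249\right) = - \frac{4393}{827641788} - 37248 = - \frac{30828001323817}{827641788}$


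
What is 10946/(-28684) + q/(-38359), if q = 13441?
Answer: -402709629/550144778 ≈ -0.73201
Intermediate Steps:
10946/(-28684) + q/(-38359) = 10946/(-28684) + 13441/(-38359) = 10946*(-1/28684) + 13441*(-1/38359) = -5473/14342 - 13441/38359 = -402709629/550144778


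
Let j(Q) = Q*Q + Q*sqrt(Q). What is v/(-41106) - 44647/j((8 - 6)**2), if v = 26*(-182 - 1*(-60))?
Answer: -23527993/12648 ≈ -1860.2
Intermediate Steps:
v = -3172 (v = 26*(-182 + 60) = 26*(-122) = -3172)
j(Q) = Q**2 + Q**(3/2)
v/(-41106) - 44647/j((8 - 6)**2) = -3172/(-41106) - 44647/(((8 - 6)**2)**2 + ((8 - 6)**2)**(3/2)) = -3172*(-1/41106) - 44647/((2**2)**2 + (2**2)**(3/2)) = 122/1581 - 44647/(4**2 + 4**(3/2)) = 122/1581 - 44647/(16 + 8) = 122/1581 - 44647/24 = -23527993/12648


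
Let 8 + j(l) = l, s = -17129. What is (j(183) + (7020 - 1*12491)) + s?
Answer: -22425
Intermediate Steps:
j(l) = -8 + l
(j(183) + (7020 - 1*12491)) + s = ((-8 + 183) + (7020 - 1*12491)) - 17129 = (175 + (7020 - 12491)) - 17129 = (175 - 5471) - 17129 = -5296 - 17129 = -22425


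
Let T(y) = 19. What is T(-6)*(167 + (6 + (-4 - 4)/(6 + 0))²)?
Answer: 32281/9 ≈ 3586.8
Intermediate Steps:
T(-6)*(167 + (6 + (-4 - 4)/(6 + 0))²) = 19*(167 + (6 + (-4 - 4)/(6 + 0))²) = 19*(167 + (6 - 8/6)²) = 19*(167 + (6 - 8*⅙)²) = 19*(167 + (6 - 4/3)²) = 19*(167 + (14/3)²) = 19*(167 + 196/9) = 19*(1699/9) = 32281/9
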